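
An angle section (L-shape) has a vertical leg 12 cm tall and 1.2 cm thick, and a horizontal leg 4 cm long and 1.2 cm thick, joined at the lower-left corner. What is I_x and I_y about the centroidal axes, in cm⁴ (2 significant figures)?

I_x ≈ 250 cm⁴, I_y ≈ 15 cm⁴

Break the section into simple shapes (no overlaps), measuring from the bottom-left corner of the bounding box.
Vertical leg: 1.2 × 12, A = 14.4 cm², y = 6 cm, Ī = 172.8 cm⁴.
Horizontal leg (remainder): 2.8 × 1.2, A = 3.36 cm², y = 0.6 cm, Ī = 0.4032 cm⁴.
Centroid: ȳ = ΣA·y / ΣA = 4.978 cm.
Transfer each piece to the centroidal x-axis using Ī + A·d² with d = y − 4.978:
  vertical leg: d = 1.022 cm → contributes +187.8 cm⁴
  horizontal leg (remainder): d = -4.378 cm → contributes +64.82 cm⁴
Total I = 252.6 cm⁴.
For the y-axis: x̄ = 0.9784 cm.
Repeating about the centroidal y-axis gives I_y = 14.82 cm⁴.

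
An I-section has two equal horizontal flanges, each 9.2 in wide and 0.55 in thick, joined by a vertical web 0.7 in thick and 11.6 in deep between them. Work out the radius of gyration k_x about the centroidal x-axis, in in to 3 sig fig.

Break the section into simple shapes (no overlaps), measuring from the bottom-left corner of the bounding box.
Bottom flange: 9.2 × 0.55, A = 5.06 in², y = 0.275 in, Ī = 0.12755 in⁴.
Web: 0.7 × 11.6, A = 8.12 in², y = 6.35 in, Ī = 91.052 in⁴.
Top flange: 9.2 × 0.55, A = 5.06 in², y = 12.425 in, Ī = 0.12755 in⁴.
By symmetry the centroid is at mid-height, ȳ = 6.35 in.
Transfer each piece to the centroidal x-axis using Ī + A·d² with d = y − 6.35:
  bottom flange: d = -6.075 in → contributes +186.87 in⁴
  web: d = 0 in → contributes +91.052 in⁴
  top flange: d = 6.075 in → contributes +186.87 in⁴
Total I = 464.79 in⁴.
Radius of gyration: k = √(I/A) = √(464.79 / 18.24) = 5.048 in.

k_x ≈ 5.05 in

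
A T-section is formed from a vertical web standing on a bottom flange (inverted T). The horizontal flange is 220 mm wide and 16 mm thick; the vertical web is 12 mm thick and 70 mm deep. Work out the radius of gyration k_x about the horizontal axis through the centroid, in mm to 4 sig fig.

Decompose the section into non-overlapping parts with the origin at the bottom-left of its bounding rectangle.
Flange: 220 × 16, A = 3 520 mm², y = 8 mm, Ī = 75093.3 mm⁴.
Web: 12 × 70, A = 840 mm², y = 51 mm, Ī = 343 000 mm⁴.
Centroid: ȳ = ΣA·y / ΣA = 16.2844 mm.
Transfer each piece to the horizontal axis through the centroid using Ī + A·d² with d = y − 16.2844:
  flange: d = -8.2844 mm → contributes +316 676 mm⁴
  web: d = 34.7156 mm → contributes +1 355 345 mm⁴
Total I = 1 672 021 mm⁴.
Radius of gyration: k = √(I/A) = √(1 672 021 / 4 360) = 19.5829 mm.

k_x ≈ 19.58 mm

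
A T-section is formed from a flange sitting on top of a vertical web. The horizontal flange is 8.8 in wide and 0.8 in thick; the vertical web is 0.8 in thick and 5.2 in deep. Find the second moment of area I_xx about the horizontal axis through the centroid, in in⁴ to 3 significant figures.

Split into non-overlapping primitives; take the origin at the lower-left of the bounding box.
Flange: 8.8 × 0.8, A = 7.04 in², y = 5.6 in, Ī = 0.37547 in⁴.
Web: 0.8 × 5.2, A = 4.16 in², y = 2.6 in, Ī = 9.3739 in⁴.
Centroid: ȳ = ΣA·y / ΣA = 4.4857 in.
Transfer each piece to the horizontal axis through the centroid using Ī + A·d² with d = y − 4.4857:
  flange: d = 1.1143 in → contributes +9.1166 in⁴
  web: d = -1.8857 in → contributes +24.166 in⁴
Total I = 33.283 in⁴.

I_xx ≈ 33.3 in⁴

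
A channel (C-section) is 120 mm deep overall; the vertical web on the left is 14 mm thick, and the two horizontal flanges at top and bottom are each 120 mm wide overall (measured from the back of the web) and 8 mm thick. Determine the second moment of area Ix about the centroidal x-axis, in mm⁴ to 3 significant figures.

Ix ≈ 7.34 × 10⁶ mm⁴

Break the section into simple shapes (no overlaps), measuring from the bottom-left corner of the bounding box.
Web: 14 × 120, A = 1 680 mm², y = 60 mm, Ī = 2 016 000 mm⁴.
Top flange (beyond web): 106 × 8, A = 848 mm², y = 116 mm, Ī = 4522.7 mm⁴.
Bottom flange (beyond web): 106 × 8, A = 848 mm², y = 4 mm, Ī = 4522.7 mm⁴.
By symmetry the centroid is at mid-height, ȳ = 60 mm.
Transfer each piece to the centroidal x-axis using Ī + A·d² with d = y − 60:
  web: d = 0 mm → contributes +2 016 000 mm⁴
  top flange (beyond web): d = 56 mm → contributes +2 663 851 mm⁴
  bottom flange (beyond web): d = -56 mm → contributes +2 663 851 mm⁴
Total I = 7 343 701 mm⁴.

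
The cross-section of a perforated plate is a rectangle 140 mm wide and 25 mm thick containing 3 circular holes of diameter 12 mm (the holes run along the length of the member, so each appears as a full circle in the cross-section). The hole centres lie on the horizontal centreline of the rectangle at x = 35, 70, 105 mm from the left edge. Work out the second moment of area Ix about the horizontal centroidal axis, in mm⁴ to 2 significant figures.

Decompose the section into non-overlapping parts with the origin at the bottom-left of its bounding rectangle.
Plate: 140 × 25, A = 3 500 mm², y = 12.5 mm, Ī = 182 292 mm⁴.
Hole 1 (subtracted): ⌀12, A = 113.1 mm², y = 12.5 mm, Ī = 1 018 mm⁴.
Hole 2 (subtracted): ⌀12, A = 113.1 mm², y = 12.5 mm, Ī = 1 018 mm⁴.
Hole 3 (subtracted): ⌀12, A = 113.1 mm², y = 12.5 mm, Ī = 1 018 mm⁴.
By symmetry the centroid is at mid-height, ȳ = 12.5 mm.
All pieces are centred on the horizontal centroidal axis, so I = ΣĪ (holes subtracted) = 179 238 mm⁴.

Ix ≈ 1.8 × 10⁵ mm⁴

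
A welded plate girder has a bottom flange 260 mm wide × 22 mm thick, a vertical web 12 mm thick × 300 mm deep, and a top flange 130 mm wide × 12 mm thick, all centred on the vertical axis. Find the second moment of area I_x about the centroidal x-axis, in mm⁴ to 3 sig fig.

I_x ≈ 1.71 × 10⁸ mm⁴

Break the section into simple shapes (no overlaps), measuring from the bottom-left corner of the bounding box.
Bottom plate: 260 × 22, A = 5 720 mm², y = 11 mm, Ī = 230 707 mm⁴.
Web plate: 12 × 300, A = 3 600 mm², y = 172 mm, Ī = 27 000 000 mm⁴.
Top plate: 130 × 12, A = 1 560 mm², y = 328 mm, Ī = 18 720 mm⁴.
Centroid: ȳ = ΣA·y / ΣA = 109.72 mm.
Transfer each piece to the centroidal x-axis using Ī + A·d² with d = y − 109.72:
  bottom plate: d = -98.724 mm → contributes +55 980 575 mm⁴
  web plate: d = 62.276 mm → contributes +40 961 762 mm⁴
  top plate: d = 218.28 mm → contributes +74 343 823 mm⁴
Total I = 171 286 159 mm⁴.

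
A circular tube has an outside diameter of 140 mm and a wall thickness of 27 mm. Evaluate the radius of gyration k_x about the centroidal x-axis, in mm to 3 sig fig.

k_x ≈ 41.1 mm

Split into non-overlapping primitives; take the origin at the lower-left of the bounding box.
Outer circle: ⌀140, A = 15 394 mm², y = 70 mm, Ī = 18 857 410 mm⁴.
Bore (subtracted): ⌀86, A = 5808.8 mm², y = 70 mm, Ī = 2 685 120 mm⁴.
By symmetry the centroid is at mid-height, ȳ = 70 mm.
All pieces are centred on the centroidal x-axis, so I = ΣĪ (holes subtracted) = 16 172 290 mm⁴.
Radius of gyration: k = √(I/A) = √(16 172 290 / 9 585) = 41.076 mm.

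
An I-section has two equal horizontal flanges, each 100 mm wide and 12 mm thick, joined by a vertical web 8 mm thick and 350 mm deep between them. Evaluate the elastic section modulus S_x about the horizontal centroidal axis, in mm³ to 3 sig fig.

S_x ≈ 5.73 × 10⁵ mm³

Decompose the section into non-overlapping parts with the origin at the bottom-left of its bounding rectangle.
Bottom flange: 100 × 12, A = 1 200 mm², y = 6 mm, Ī = 14 400 mm⁴.
Web: 8 × 350, A = 2 800 mm², y = 187 mm, Ī = 28 583 333 mm⁴.
Top flange: 100 × 12, A = 1 200 mm², y = 368 mm, Ī = 14 400 mm⁴.
By symmetry the centroid is at mid-height, ȳ = 187 mm.
Transfer each piece to the horizontal centroidal axis using Ī + A·d² with d = y − 187:
  bottom flange: d = -181 mm → contributes +39 327 600 mm⁴
  web: d = 0 mm → contributes +28 583 333 mm⁴
  top flange: d = 181 mm → contributes +39 327 600 mm⁴
Total I = 107 238 533 mm⁴.
Extreme fibre distance c = 187 mm; S = I/c = 573 468 mm³.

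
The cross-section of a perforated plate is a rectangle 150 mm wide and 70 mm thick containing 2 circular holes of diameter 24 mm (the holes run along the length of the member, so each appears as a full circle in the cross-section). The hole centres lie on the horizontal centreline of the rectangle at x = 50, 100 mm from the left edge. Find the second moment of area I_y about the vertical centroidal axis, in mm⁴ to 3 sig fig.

I_y ≈ 1.91 × 10⁷ mm⁴

Split into non-overlapping primitives; take the origin at the lower-left of the bounding box.
Plate: 150 × 70, A = 10 500 mm², x = 75 mm, Ī = 19 687 500 mm⁴.
Hole 1 (subtracted): ⌀24, A = 452.39 mm², x = 50 mm, Ī = 16 286 mm⁴.
Hole 2 (subtracted): ⌀24, A = 452.39 mm², x = 100 mm, Ī = 16 286 mm⁴.
By symmetry the centroid is at mid-width, x̄ = 75 mm.
Transfer each piece to the vertical centroidal axis using Ī + A·d² with d = x − 75:
  plate: d = 0 mm → contributes +19 687 500 mm⁴
  hole 1: d = -25 mm → contributes −299 029 mm⁴
  hole 2: d = 25 mm → contributes −299 029 mm⁴
Total I = 19 089 441 mm⁴.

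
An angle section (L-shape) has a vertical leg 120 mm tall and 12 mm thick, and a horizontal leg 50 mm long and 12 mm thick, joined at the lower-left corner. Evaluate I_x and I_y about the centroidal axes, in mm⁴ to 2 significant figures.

I_x ≈ 2.7 × 10⁶ mm⁴, I_y ≈ 2.9 × 10⁵ mm⁴

Break the section into simple shapes (no overlaps), measuring from the bottom-left corner of the bounding box.
Vertical leg: 12 × 120, A = 1 440 mm², y = 60 mm, Ī = 1 728 000 mm⁴.
Horizontal leg (remainder): 38 × 12, A = 456 mm², y = 6 mm, Ī = 5 472 mm⁴.
Centroid: ȳ = ΣA·y / ΣA = 47.01 mm.
Transfer each piece to the centroidal x-axis using Ī + A·d² with d = y − 47.01:
  vertical leg: d = 12.99 mm → contributes +1 970 886 mm⁴
  horizontal leg (remainder): d = -41.01 mm → contributes +772 481 mm⁴
Total I = 2 743 368 mm⁴.
For the y-axis: x̄ = 12.01 mm.
Repeating about the centroidal y-axis gives I_y = 288 608 mm⁴.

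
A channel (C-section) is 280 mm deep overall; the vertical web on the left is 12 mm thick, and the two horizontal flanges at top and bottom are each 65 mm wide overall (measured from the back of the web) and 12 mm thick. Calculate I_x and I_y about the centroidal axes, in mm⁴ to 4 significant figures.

Break the section into simple shapes (no overlaps), measuring from the bottom-left corner of the bounding box.
Web: 12 × 280, A = 3 360 mm², y = 140 mm, Ī = 21 952 000 mm⁴.
Top flange (beyond web): 53 × 12, A = 636 mm², y = 274 mm, Ī = 7 632 mm⁴.
Bottom flange (beyond web): 53 × 12, A = 636 mm², y = 6 mm, Ī = 7 632 mm⁴.
By symmetry the centroid is at mid-height, ȳ = 140 mm.
Transfer each piece to the centroidal x-axis using Ī + A·d² with d = y − 140:
  web: d = 0 mm → contributes +21 952 000 mm⁴
  top flange (beyond web): d = 134 mm → contributes +11 427 648 mm⁴
  bottom flange (beyond web): d = -134 mm → contributes +11 427 648 mm⁴
Total I = 44 807 296 mm⁴.
For the y-axis: x̄ = 14.9249 mm.
Repeating about the centroidal y-axis gives I_y = 1 312 670 mm⁴.

I_x ≈ 4.481 × 10⁷ mm⁴, I_y ≈ 1.313 × 10⁶ mm⁴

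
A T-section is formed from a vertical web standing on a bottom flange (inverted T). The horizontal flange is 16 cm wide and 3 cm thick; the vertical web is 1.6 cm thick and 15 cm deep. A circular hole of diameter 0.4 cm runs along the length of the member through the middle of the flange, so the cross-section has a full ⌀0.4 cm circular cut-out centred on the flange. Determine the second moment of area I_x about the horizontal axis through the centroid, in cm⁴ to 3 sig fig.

Treat the section as a set of non-overlapping primitives; coordinates are from the bounding-box lower-left.
Flange: 16 × 3, A = 48 cm², y = 1.5 cm, Ī = 36 cm⁴.
Web: 1.6 × 15, A = 24 cm², y = 10.5 cm, Ī = 450 cm⁴.
Hole (subtracted): ⌀0.4, A = 0.12566 cm², y = 1.5 cm, Ī = 0.0012566 cm⁴.
Centroid: ȳ = ΣA·y / ΣA = 4.5052 cm.
Transfer each piece to the horizontal axis through the centroid using Ī + A·d² with d = y − 4.5052:
  flange: d = -3.0052 cm → contributes +469.51 cm⁴
  web: d = 5.9948 cm → contributes +1312.5 cm⁴
  hole: d = -3.0052 cm → contributes −1.1362 cm⁴
Total I = 1780.9 cm⁴.

I_x ≈ 1780 cm⁴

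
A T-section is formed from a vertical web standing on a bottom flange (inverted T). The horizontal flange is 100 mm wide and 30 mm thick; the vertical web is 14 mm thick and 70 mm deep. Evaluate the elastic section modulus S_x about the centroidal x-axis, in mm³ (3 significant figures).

S_x ≈ 3.40 × 10⁴ mm³

Treat the section as a set of non-overlapping primitives; coordinates are from the bounding-box lower-left.
Flange: 100 × 30, A = 3 000 mm², y = 15 mm, Ī = 225 000 mm⁴.
Web: 14 × 70, A = 980 mm², y = 65 mm, Ī = 400 167 mm⁴.
Centroid: ȳ = ΣA·y / ΣA = 27.312 mm.
Transfer each piece to the centroidal x-axis using Ī + A·d² with d = y − 27.312:
  flange: d = -12.312 mm → contributes +679 723 mm⁴
  web: d = 37.688 mm → contributes +1 792 177 mm⁴
Total I = 2 471 900 mm⁴.
Extreme fibre distance c = 72.688 mm; S = I/c = 34 007 mm³.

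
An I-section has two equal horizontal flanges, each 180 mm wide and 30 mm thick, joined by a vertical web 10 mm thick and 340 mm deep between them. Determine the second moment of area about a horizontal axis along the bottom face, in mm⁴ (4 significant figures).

Break the section into simple shapes (no overlaps), measuring from the bottom-left corner of the bounding box.
Bottom flange: 180 × 30, A = 5 400 mm², y = 15 mm, Ī = 405 000 mm⁴.
Web: 10 × 340, A = 3 400 mm², y = 200 mm, Ī = 32 753 333 mm⁴.
Top flange: 180 × 30, A = 5 400 mm², y = 385 mm, Ī = 405 000 mm⁴.
Transfer each piece to a horizontal axis along the bottom face using Ī + A·d² with d = y − 0:
  bottom flange: d = 15 mm → contributes +1 620 000 mm⁴
  web: d = 200 mm → contributes +168 753 333 mm⁴
  top flange: d = 385 mm → contributes +800 820 000 mm⁴
Total I = 971 193 333 mm⁴.

I_base ≈ 9.712 × 10⁸ mm⁴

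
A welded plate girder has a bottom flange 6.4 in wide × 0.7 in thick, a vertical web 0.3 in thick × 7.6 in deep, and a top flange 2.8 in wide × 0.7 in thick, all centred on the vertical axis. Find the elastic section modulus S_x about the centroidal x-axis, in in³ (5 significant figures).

Split into non-overlapping primitives; take the origin at the lower-left of the bounding box.
Bottom plate: 6.4 × 0.7, A = 4.48 in², y = 0.35 in, Ī = 0.1829333 in⁴.
Web plate: 0.3 × 7.6, A = 2.28 in², y = 4.5 in, Ī = 10.9744 in⁴.
Top plate: 2.8 × 0.7, A = 1.96 in², y = 8.65 in, Ī = 0.08003333 in⁴.
Centroid: ȳ = ΣA·y / ΣA = 3.300688 in.
Transfer each piece to the centroidal x-axis using Ī + A·d² with d = y − 3.300688:
  bottom plate: d = -2.950688 in → contributes +39.18832 in⁴
  web plate: d = 1.199312 in → contributes +14.25384 in⁴
  top plate: d = 5.349312 in → contributes +56.1657 in⁴
Total I = 109.6079 in⁴.
Extreme fibre distance c = 5.699312 in; S = I/c = 19.23177 in³.

S_x ≈ 19.232 in³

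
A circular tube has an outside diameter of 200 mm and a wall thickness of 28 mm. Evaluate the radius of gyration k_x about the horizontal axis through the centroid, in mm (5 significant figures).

k_x ≈ 61.612 mm

Split into non-overlapping primitives; take the origin at the lower-left of the bounding box.
Outer circle: ⌀200, A = 31415.93 mm², y = 100 mm, Ī = 78 539 816 mm⁴.
Bore (subtracted): ⌀144, A = 16286.02 mm², y = 100 mm, Ī = 21 106 677 mm⁴.
By symmetry the centroid is at mid-height, ȳ = 100 mm.
All pieces are centred on the horizontal axis through the centroid, so I = ΣĪ (holes subtracted) = 57 433 139 mm⁴.
Radius of gyration: k = √(I/A) = √(57 433 139 / 15129.91) = 61.61169 mm.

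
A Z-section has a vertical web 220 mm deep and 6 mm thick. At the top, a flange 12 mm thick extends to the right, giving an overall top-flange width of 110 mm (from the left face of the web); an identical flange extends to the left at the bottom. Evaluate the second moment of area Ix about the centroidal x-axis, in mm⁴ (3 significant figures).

Ix ≈ 3.24 × 10⁷ mm⁴

Treat the section as a set of non-overlapping primitives; coordinates are from the bounding-box lower-left.
Web: 6 × 220, A = 1 320 mm², y = 110 mm, Ī = 5 324 000 mm⁴.
Top flange (beyond web): 104 × 12, A = 1 248 mm², y = 214 mm, Ī = 14 976 mm⁴.
Bottom flange (beyond web): 104 × 12, A = 1 248 mm², y = 6 mm, Ī = 14 976 mm⁴.
Centroid: ȳ = ΣA·y / ΣA = 110 mm.
Transfer each piece to the centroidal x-axis using Ī + A·d² with d = y − 110:
  web: d = 0 mm → contributes +5 324 000 mm⁴
  top flange (beyond web): d = 104 mm → contributes +13 513 344 mm⁴
  bottom flange (beyond web): d = -104 mm → contributes +13 513 344 mm⁴
Total I = 32 350 688 mm⁴.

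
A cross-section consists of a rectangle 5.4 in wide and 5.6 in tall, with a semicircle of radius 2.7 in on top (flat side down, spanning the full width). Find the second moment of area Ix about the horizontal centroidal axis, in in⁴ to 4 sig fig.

Ix ≈ 214.2 in⁴

Decompose the section into non-overlapping parts with the origin at the bottom-left of its bounding rectangle.
Rectangular body: 5.4 × 5.6, A = 30.24 in², y = 2.8 in, Ī = 79.0272 in⁴.
Semicircular cap: semicircle r = 2.7, A = 11.4511 in², y = 6.74592 in, Ī = 5.83293 in⁴.
Centroid: ȳ = ΣA·y / ΣA = 3.88381 in.
Transfer each piece to the horizontal centroidal axis using Ī + A·d² with d = y − 3.88381:
  rectangular body: d = -1.08381 in → contributes +114.548 in⁴
  semicircular cap: d = 2.86211 in → contributes +99.6366 in⁴
Total I = 214.185 in⁴.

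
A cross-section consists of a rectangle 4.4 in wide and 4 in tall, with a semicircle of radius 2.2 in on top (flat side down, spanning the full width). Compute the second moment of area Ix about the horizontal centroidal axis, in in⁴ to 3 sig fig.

Ix ≈ 71.7 in⁴

Decompose the section into non-overlapping parts with the origin at the bottom-left of its bounding rectangle.
Rectangular body: 4.4 × 4, A = 17.6 in², y = 2 in, Ī = 23.467 in⁴.
Semicircular cap: semicircle r = 2.2, A = 7.6027 in², y = 4.9337 in, Ī = 2.5711 in⁴.
Centroid: ȳ = ΣA·y / ΣA = 2.885 in.
Transfer each piece to the horizontal centroidal axis using Ī + A·d² with d = y − 2.885:
  rectangular body: d = -0.88499 in → contributes +37.251 in⁴
  semicircular cap: d = 2.0487 in → contributes +34.482 in⁴
Total I = 71.732 in⁴.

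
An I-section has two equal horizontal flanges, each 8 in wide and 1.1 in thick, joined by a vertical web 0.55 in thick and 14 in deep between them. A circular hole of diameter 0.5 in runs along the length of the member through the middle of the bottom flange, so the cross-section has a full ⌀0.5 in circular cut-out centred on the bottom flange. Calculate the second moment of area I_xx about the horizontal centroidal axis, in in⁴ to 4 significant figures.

Decompose the section into non-overlapping parts with the origin at the bottom-left of its bounding rectangle.
Bottom flange: 8 × 1.1, A = 8.8 in², y = 0.55 in, Ī = 0.887333 in⁴.
Web: 0.55 × 14, A = 7.7 in², y = 8.1 in, Ī = 125.767 in⁴.
Top flange: 8 × 1.1, A = 8.8 in², y = 15.65 in, Ī = 0.887333 in⁴.
Hole (subtracted): ⌀0.5, A = 0.19635 in², y = 0.55 in, Ī = 0.00306796 in⁴.
Centroid: ȳ = ΣA·y / ΣA = 8.15905 in.
Transfer each piece to the horizontal centroidal axis using Ī + A·d² with d = y − 8.15905:
  bottom flange: d = -7.60905 in → contributes +510.387 in⁴
  web: d = -0.0590527 in → contributes +125.794 in⁴
  top flange: d = 7.49095 in → contributes +494.693 in⁴
  hole: d = -7.60905 in → contributes −11.3713 in⁴
Total I = 1119.5 in⁴.

I_xx ≈ 1120 in⁴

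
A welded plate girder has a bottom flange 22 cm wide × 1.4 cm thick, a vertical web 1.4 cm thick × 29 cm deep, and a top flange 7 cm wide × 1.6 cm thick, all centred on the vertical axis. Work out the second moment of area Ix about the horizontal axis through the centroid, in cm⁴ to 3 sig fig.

Ix ≈ 1.15 × 10⁴ cm⁴

Break the section into simple shapes (no overlaps), measuring from the bottom-left corner of the bounding box.
Bottom plate: 22 × 1.4, A = 30.8 cm², y = 0.7 cm, Ī = 5.0307 cm⁴.
Web plate: 1.4 × 29, A = 40.6 cm², y = 15.9 cm, Ī = 2845.4 cm⁴.
Top plate: 7 × 1.6, A = 11.2 cm², y = 31.2 cm, Ī = 2.3893 cm⁴.
Centroid: ȳ = ΣA·y / ΣA = 12.307 cm.
Transfer each piece to the horizontal axis through the centroid using Ī + A·d² with d = y − 12.307:
  bottom plate: d = -11.607 cm → contributes +4154.3 cm⁴
  web plate: d = 3.5932 cm → contributes +3369.6 cm⁴
  top plate: d = 18.893 cm → contributes +4000.3 cm⁴
Total I = 11 524 cm⁴.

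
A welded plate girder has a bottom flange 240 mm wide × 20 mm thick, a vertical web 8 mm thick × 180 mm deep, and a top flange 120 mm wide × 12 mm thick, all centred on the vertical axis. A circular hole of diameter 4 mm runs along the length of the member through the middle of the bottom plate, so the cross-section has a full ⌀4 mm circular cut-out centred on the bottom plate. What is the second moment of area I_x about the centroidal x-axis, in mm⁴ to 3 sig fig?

Treat the section as a set of non-overlapping primitives; coordinates are from the bounding-box lower-left.
Bottom plate: 240 × 20, A = 4 800 mm², y = 10 mm, Ī = 160 000 mm⁴.
Web plate: 8 × 180, A = 1 440 mm², y = 110 mm, Ī = 3 888 000 mm⁴.
Top plate: 120 × 12, A = 1 440 mm², y = 206 mm, Ī = 17 280 mm⁴.
Hole (subtracted): ⌀4, A = 12.566 mm², y = 10 mm, Ī = 12.566 mm⁴.
Centroid: ȳ = ΣA·y / ΣA = 65.591 mm.
Transfer each piece to the centroidal x-axis using Ī + A·d² with d = y − 65.591:
  bottom plate: d = -55.591 mm → contributes +14 993 703 mm⁴
  web plate: d = 44.409 mm → contributes +6 727 914 mm⁴
  top plate: d = 140.41 mm → contributes +28 406 446 mm⁴
  hole: d = -55.591 mm → contributes −38 847 mm⁴
Total I = 50 089 216 mm⁴.

I_x ≈ 5.01 × 10⁷ mm⁴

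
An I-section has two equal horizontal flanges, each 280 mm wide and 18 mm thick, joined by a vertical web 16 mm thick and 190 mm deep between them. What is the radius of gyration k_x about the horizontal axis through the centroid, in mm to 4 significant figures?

Decompose the section into non-overlapping parts with the origin at the bottom-left of its bounding rectangle.
Bottom flange: 280 × 18, A = 5 040 mm², y = 9 mm, Ī = 136 080 mm⁴.
Web: 16 × 190, A = 3 040 mm², y = 113 mm, Ī = 9 145 333 mm⁴.
Top flange: 280 × 18, A = 5 040 mm², y = 217 mm, Ī = 136 080 mm⁴.
By symmetry the centroid is at mid-height, ȳ = 113 mm.
Transfer each piece to the horizontal axis through the centroid using Ī + A·d² with d = y − 113:
  bottom flange: d = -104 mm → contributes +54 648 720 mm⁴
  web: d = 0 mm → contributes +9 145 333 mm⁴
  top flange: d = 104 mm → contributes +54 648 720 mm⁴
Total I = 118 442 773 mm⁴.
Radius of gyration: k = √(I/A) = √(118 442 773 / 13 120) = 95.0139 mm.

k_x ≈ 95.01 mm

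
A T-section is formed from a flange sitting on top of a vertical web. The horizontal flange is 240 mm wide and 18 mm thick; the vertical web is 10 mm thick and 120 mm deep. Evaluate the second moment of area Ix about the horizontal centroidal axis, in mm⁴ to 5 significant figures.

Ix ≈ 6.0278 × 10⁶ mm⁴

Split into non-overlapping primitives; take the origin at the lower-left of the bounding box.
Flange: 240 × 18, A = 4 320 mm², y = 129 mm, Ī = 116 640 mm⁴.
Web: 10 × 120, A = 1 200 mm², y = 60 mm, Ī = 1 440 000 mm⁴.
Centroid: ȳ = ΣA·y / ΣA = 114 mm.
Transfer each piece to the horizontal centroidal axis using Ī + A·d² with d = y − 114:
  flange: d = 15 mm → contributes +1 088 640 mm⁴
  web: d = -54 mm → contributes +4 939 200 mm⁴
Total I = 6 027 840 mm⁴.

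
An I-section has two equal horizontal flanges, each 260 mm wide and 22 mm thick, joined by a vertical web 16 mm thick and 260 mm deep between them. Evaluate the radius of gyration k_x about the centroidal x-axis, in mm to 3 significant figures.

Treat the section as a set of non-overlapping primitives; coordinates are from the bounding-box lower-left.
Bottom flange: 260 × 22, A = 5 720 mm², y = 11 mm, Ī = 230 707 mm⁴.
Web: 16 × 260, A = 4 160 mm², y = 152 mm, Ī = 23 434 667 mm⁴.
Top flange: 260 × 22, A = 5 720 mm², y = 293 mm, Ī = 230 707 mm⁴.
By symmetry the centroid is at mid-height, ȳ = 152 mm.
Transfer each piece to the centroidal x-axis using Ī + A·d² with d = y − 152:
  bottom flange: d = -141 mm → contributes +113 950 027 mm⁴
  web: d = 0 mm → contributes +23 434 667 mm⁴
  top flange: d = 141 mm → contributes +113 950 027 mm⁴
Total I = 251 334 720 mm⁴.
Radius of gyration: k = √(I/A) = √(251 334 720 / 15 600) = 126.93 mm.

k_x ≈ 127 mm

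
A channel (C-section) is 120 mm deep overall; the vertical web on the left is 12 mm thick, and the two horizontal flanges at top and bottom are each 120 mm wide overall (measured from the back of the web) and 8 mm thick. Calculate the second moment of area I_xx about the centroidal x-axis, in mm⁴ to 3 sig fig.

Break the section into simple shapes (no overlaps), measuring from the bottom-left corner of the bounding box.
Web: 12 × 120, A = 1 440 mm², y = 60 mm, Ī = 1 728 000 mm⁴.
Top flange (beyond web): 108 × 8, A = 864 mm², y = 116 mm, Ī = 4 608 mm⁴.
Bottom flange (beyond web): 108 × 8, A = 864 mm², y = 4 mm, Ī = 4 608 mm⁴.
By symmetry the centroid is at mid-height, ȳ = 60 mm.
Transfer each piece to the centroidal x-axis using Ī + A·d² with d = y − 60:
  web: d = 0 mm → contributes +1 728 000 mm⁴
  top flange (beyond web): d = 56 mm → contributes +2 714 112 mm⁴
  bottom flange (beyond web): d = -56 mm → contributes +2 714 112 mm⁴
Total I = 7 156 224 mm⁴.

I_xx ≈ 7.16 × 10⁶ mm⁴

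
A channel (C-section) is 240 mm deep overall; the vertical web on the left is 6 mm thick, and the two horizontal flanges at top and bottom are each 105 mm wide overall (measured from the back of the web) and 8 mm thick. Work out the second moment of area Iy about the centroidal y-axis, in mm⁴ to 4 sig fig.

Break the section into simple shapes (no overlaps), measuring from the bottom-left corner of the bounding box.
Web: 6 × 240, A = 1 440 mm², x = 3 mm, Ī = 4 320 mm⁴.
Top flange (beyond web): 99 × 8, A = 792 mm², x = 55.5 mm, Ī = 646 866 mm⁴.
Bottom flange (beyond web): 99 × 8, A = 792 mm², x = 55.5 mm, Ī = 646 866 mm⁴.
Centroid: x̄ = ΣA·x / ΣA = 30.5 mm.
Transfer each piece to the centroidal y-axis using Ī + A·d² with d = x − 30.5:
  web: d = -27.5 mm → contributes +1 093 320 mm⁴
  top flange (beyond web): d = 25 mm → contributes +1 141 866 mm⁴
  bottom flange (beyond web): d = 25 mm → contributes +1 141 866 mm⁴
Total I = 3 377 052 mm⁴.

Iy ≈ 3.377 × 10⁶ mm⁴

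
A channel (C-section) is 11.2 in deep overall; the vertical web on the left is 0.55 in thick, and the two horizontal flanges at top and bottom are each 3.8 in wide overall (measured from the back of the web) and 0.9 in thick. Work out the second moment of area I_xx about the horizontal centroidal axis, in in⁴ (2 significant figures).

Treat the section as a set of non-overlapping primitives; coordinates are from the bounding-box lower-left.
Web: 0.55 × 11.2, A = 6.16 in², y = 5.6 in, Ī = 64.39 in⁴.
Top flange (beyond web): 3.25 × 0.9, A = 2.925 in², y = 10.75 in, Ī = 0.1974 in⁴.
Bottom flange (beyond web): 3.25 × 0.9, A = 2.925 in², y = 0.45 in, Ī = 0.1974 in⁴.
By symmetry the centroid is at mid-height, ȳ = 5.6 in.
Transfer each piece to the horizontal centroidal axis using Ī + A·d² with d = y − 5.6:
  web: d = 0 in → contributes +64.39 in⁴
  top flange (beyond web): d = 5.15 in → contributes +77.78 in⁴
  bottom flange (beyond web): d = -5.15 in → contributes +77.78 in⁴
Total I = 219.9 in⁴.

I_xx ≈ 220 in⁴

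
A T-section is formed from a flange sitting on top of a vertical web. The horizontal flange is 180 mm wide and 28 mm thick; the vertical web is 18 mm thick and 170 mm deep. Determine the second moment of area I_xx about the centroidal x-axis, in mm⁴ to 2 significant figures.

Treat the section as a set of non-overlapping primitives; coordinates are from the bounding-box lower-left.
Flange: 180 × 28, A = 5 040 mm², y = 184 mm, Ī = 329 280 mm⁴.
Web: 18 × 170, A = 3 060 mm², y = 85 mm, Ī = 7 369 500 mm⁴.
Centroid: ȳ = ΣA·y / ΣA = 146.6 mm.
Transfer each piece to the centroidal x-axis using Ī + A·d² with d = y − 146.6:
  flange: d = 37.4 mm → contributes +7 379 030 mm⁴
  web: d = -61.6 mm → contributes +18 980 854 mm⁴
Total I = 26 359 884 mm⁴.

I_xx ≈ 2.6 × 10⁷ mm⁴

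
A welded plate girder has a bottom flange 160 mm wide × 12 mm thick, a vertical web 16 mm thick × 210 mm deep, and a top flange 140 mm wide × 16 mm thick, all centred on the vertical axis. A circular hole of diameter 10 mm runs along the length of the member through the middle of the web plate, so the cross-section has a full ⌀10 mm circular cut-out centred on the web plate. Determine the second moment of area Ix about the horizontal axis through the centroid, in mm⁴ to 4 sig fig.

Ix ≈ 6.446 × 10⁷ mm⁴

Treat the section as a set of non-overlapping primitives; coordinates are from the bounding-box lower-left.
Bottom plate: 160 × 12, A = 1 920 mm², y = 6 mm, Ī = 23 040 mm⁴.
Web plate: 16 × 210, A = 3 360 mm², y = 117 mm, Ī = 12 348 000 mm⁴.
Top plate: 140 × 16, A = 2 240 mm², y = 230 mm, Ī = 47786.7 mm⁴.
Hole (subtracted): ⌀10, A = 78.5398 mm², y = 117 mm, Ī = 490.874 mm⁴.
Centroid: ȳ = ΣA·y / ΣA = 122.375 mm.
Transfer each piece to the horizontal axis through the centroid using Ī + A·d² with d = y − 122.375:
  bottom plate: d = -116.375 mm → contributes +26 025 999 mm⁴
  web plate: d = -5.37529 mm → contributes +12 445 083 mm⁴
  top plate: d = 107.625 mm → contributes +25 993 882 mm⁴
  hole: d = -5.37529 mm → contributes −2760.18 mm⁴
Total I = 64 462 204 mm⁴.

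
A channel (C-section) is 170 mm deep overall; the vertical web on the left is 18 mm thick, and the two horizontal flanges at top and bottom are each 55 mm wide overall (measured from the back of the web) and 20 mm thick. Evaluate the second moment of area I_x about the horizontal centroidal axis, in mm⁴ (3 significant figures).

Treat the section as a set of non-overlapping primitives; coordinates are from the bounding-box lower-left.
Web: 18 × 170, A = 3 060 mm², y = 85 mm, Ī = 7 369 500 mm⁴.
Top flange (beyond web): 37 × 20, A = 740 mm², y = 160 mm, Ī = 24 667 mm⁴.
Bottom flange (beyond web): 37 × 20, A = 740 mm², y = 10 mm, Ī = 24 667 mm⁴.
By symmetry the centroid is at mid-height, ȳ = 85 mm.
Transfer each piece to the horizontal centroidal axis using Ī + A·d² with d = y − 85:
  web: d = 0 mm → contributes +7 369 500 mm⁴
  top flange (beyond web): d = 75 mm → contributes +4 187 167 mm⁴
  bottom flange (beyond web): d = -75 mm → contributes +4 187 167 mm⁴
Total I = 15 743 833 mm⁴.

I_x ≈ 1.57 × 10⁷ mm⁴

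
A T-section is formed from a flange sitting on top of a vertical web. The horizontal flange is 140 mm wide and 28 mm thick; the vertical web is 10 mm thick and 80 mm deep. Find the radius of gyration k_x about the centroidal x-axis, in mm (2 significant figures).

Treat the section as a set of non-overlapping primitives; coordinates are from the bounding-box lower-left.
Flange: 140 × 28, A = 3 920 mm², y = 94 mm, Ī = 256 107 mm⁴.
Web: 10 × 80, A = 800 mm², y = 40 mm, Ī = 426 667 mm⁴.
Centroid: ȳ = ΣA·y / ΣA = 84.85 mm.
Transfer each piece to the centroidal x-axis using Ī + A·d² with d = y − 84.85:
  flange: d = 9.153 mm → contributes +584 481 mm⁴
  web: d = -44.85 mm → contributes +2 035 702 mm⁴
Total I = 2 620 184 mm⁴.
Radius of gyration: k = √(I/A) = √(2 620 184 / 4 720) = 23.56 mm.

k_x ≈ 24 mm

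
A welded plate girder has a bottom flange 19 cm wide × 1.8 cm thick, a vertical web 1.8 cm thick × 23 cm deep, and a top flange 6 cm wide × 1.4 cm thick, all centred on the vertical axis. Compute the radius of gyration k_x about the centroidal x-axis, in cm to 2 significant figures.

Treat the section as a set of non-overlapping primitives; coordinates are from the bounding-box lower-left.
Bottom plate: 19 × 1.8, A = 34.2 cm², y = 0.9 cm, Ī = 9.234 cm⁴.
Web plate: 1.8 × 23, A = 41.4 cm², y = 13.3 cm, Ī = 1 825 cm⁴.
Top plate: 6 × 1.4, A = 8.4 cm², y = 25.5 cm, Ī = 1.372 cm⁴.
Centroid: ȳ = ΣA·y / ΣA = 9.471 cm.
Transfer each piece to the centroidal x-axis using Ī + A·d² with d = y − 9.471:
  bottom plate: d = -8.571 cm → contributes +2 522 cm⁴
  web plate: d = 3.829 cm → contributes +2 432 cm⁴
  top plate: d = 16.03 cm → contributes +2 159 cm⁴
Total I = 7 113 cm⁴.
Radius of gyration: k = √(I/A) = √(7 113 / 84) = 9.202 cm.

k_x ≈ 9.2 cm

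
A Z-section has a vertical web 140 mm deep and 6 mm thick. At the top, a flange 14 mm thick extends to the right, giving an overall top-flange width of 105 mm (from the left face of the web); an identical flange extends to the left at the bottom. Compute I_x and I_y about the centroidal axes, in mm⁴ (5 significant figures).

I_x ≈ 1.2419 × 10⁷ mm⁴, I_y ≈ 9.9069 × 10⁶ mm⁴

Treat the section as a set of non-overlapping primitives; coordinates are from the bounding-box lower-left.
Web: 6 × 140, A = 840 mm², y = 70 mm, Ī = 1 372 000 mm⁴.
Top flange (beyond web): 99 × 14, A = 1 386 mm², y = 133 mm, Ī = 22 638 mm⁴.
Bottom flange (beyond web): 99 × 14, A = 1 386 mm², y = 7 mm, Ī = 22 638 mm⁴.
Centroid: ȳ = ΣA·y / ΣA = 70 mm.
Transfer each piece to the centroidal x-axis using Ī + A·d² with d = y − 70:
  web: d = 0 mm → contributes +1 372 000 mm⁴
  top flange (beyond web): d = 63 mm → contributes +5 523 672 mm⁴
  bottom flange (beyond web): d = -63 mm → contributes +5 523 672 mm⁴
Total I = 12 419 344 mm⁴.
For the y-axis: x̄ = 102 mm.
Repeating about the centroidal y-axis gives I_y = 9 906 876 mm⁴.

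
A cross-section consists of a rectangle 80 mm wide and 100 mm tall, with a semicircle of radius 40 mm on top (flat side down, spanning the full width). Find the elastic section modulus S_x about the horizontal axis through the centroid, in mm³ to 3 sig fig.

S_x ≈ 2.10 × 10⁵ mm³

Split into non-overlapping primitives; take the origin at the lower-left of the bounding box.
Rectangular body: 80 × 100, A = 8 000 mm², y = 50 mm, Ī = 6 666 667 mm⁴.
Semicircular cap: semicircle r = 40, A = 2513.3 mm², y = 116.98 mm, Ī = 280 978 mm⁴.
Centroid: ȳ = ΣA·y / ΣA = 66.011 mm.
Transfer each piece to the horizontal axis through the centroid using Ī + A·d² with d = y − 66.011:
  rectangular body: d = -16.011 mm → contributes +8 717 541 mm⁴
  semicircular cap: d = 50.965 mm → contributes +6 809 113 mm⁴
Total I = 15 526 653 mm⁴.
Extreme fibre distance c = 73.989 mm; S = I/c = 209 851 mm³.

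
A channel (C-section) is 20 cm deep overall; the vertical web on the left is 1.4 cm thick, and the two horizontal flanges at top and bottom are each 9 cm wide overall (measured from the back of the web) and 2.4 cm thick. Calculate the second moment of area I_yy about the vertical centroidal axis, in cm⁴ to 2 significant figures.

Split into non-overlapping primitives; take the origin at the lower-left of the bounding box.
Web: 1.4 × 20, A = 28 cm², x = 0.7 cm, Ī = 4.573 cm⁴.
Top flange (beyond web): 7.6 × 2.4, A = 18.24 cm², x = 5.2 cm, Ī = 87.8 cm⁴.
Bottom flange (beyond web): 7.6 × 2.4, A = 18.24 cm², x = 5.2 cm, Ī = 87.8 cm⁴.
Centroid: x̄ = ΣA·x / ΣA = 3.246 cm.
Transfer each piece to the vertical centroidal axis using Ī + A·d² with d = x − 3.246:
  web: d = -2.546 cm → contributes +186.1 cm⁴
  top flange (beyond web): d = 1.954 cm → contributes +157.4 cm⁴
  bottom flange (beyond web): d = 1.954 cm → contributes +157.4 cm⁴
Total I = 500.9 cm⁴.

I_yy ≈ 500 cm⁴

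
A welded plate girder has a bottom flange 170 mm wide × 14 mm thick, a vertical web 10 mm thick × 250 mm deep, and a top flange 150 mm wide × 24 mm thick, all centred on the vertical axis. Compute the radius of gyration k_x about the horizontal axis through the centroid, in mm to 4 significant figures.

k_x ≈ 118.2 mm

Treat the section as a set of non-overlapping primitives; coordinates are from the bounding-box lower-left.
Bottom plate: 170 × 14, A = 2 380 mm², y = 7 mm, Ī = 38873.3 mm⁴.
Web plate: 10 × 250, A = 2 500 mm², y = 139 mm, Ī = 13 020 833 mm⁴.
Top plate: 150 × 24, A = 3 600 mm², y = 276 mm, Ī = 172 800 mm⁴.
Centroid: ȳ = ΣA·y / ΣA = 160.113 mm.
Transfer each piece to the horizontal axis through the centroid using Ī + A·d² with d = y − 160.113:
  bottom plate: d = -153.113 mm → contributes +55 834 771 mm⁴
  web plate: d = -21.1132 mm → contributes +14 135 252 mm⁴
  top plate: d = 115.887 mm → contributes +48 519 895 mm⁴
Total I = 118 489 918 mm⁴.
Radius of gyration: k = √(I/A) = √(118 489 918 / 8 480) = 118.207 mm.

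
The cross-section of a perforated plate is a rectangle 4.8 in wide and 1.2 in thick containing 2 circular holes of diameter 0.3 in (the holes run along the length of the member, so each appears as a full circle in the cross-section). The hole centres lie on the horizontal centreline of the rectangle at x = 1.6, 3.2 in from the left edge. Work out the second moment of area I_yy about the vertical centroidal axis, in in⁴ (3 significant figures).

Break the section into simple shapes (no overlaps), measuring from the bottom-left corner of the bounding box.
Plate: 4.8 × 1.2, A = 5.76 in², x = 2.4 in, Ī = 11.059 in⁴.
Hole 1 (subtracted): ⌀0.3, A = 0.070686 in², x = 1.6 in, Ī = 0.00039761 in⁴.
Hole 2 (subtracted): ⌀0.3, A = 0.070686 in², x = 3.2 in, Ī = 0.00039761 in⁴.
By symmetry the centroid is at mid-width, x̄ = 2.4 in.
Transfer each piece to the vertical centroidal axis using Ī + A·d² with d = x − 2.4:
  plate: d = 0 in → contributes +11.059 in⁴
  hole 1: d = -0.8 in → contributes −0.045637 in⁴
  hole 2: d = 0.8 in → contributes −0.045637 in⁴
Total I = 10.968 in⁴.

I_yy ≈ 11.0 in⁴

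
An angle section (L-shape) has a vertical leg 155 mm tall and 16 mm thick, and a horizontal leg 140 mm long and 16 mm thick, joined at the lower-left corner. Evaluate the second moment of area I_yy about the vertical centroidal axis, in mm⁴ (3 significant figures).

Decompose the section into non-overlapping parts with the origin at the bottom-left of its bounding rectangle.
Vertical leg: 16 × 155, A = 2 480 mm², x = 8 mm, Ī = 52 907 mm⁴.
Horizontal leg (remainder): 124 × 16, A = 1 984 mm², x = 78 mm, Ī = 2 542 165 mm⁴.
Centroid: x̄ = ΣA·x / ΣA = 39.111 mm.
Transfer each piece to the vertical centroidal axis using Ī + A·d² with d = x − 39.111:
  vertical leg: d = -31.111 mm → contributes +2 453 302 mm⁴
  horizontal leg (remainder): d = 38.889 mm → contributes +5 542 659 mm⁴
Total I = 7 995 961 mm⁴.

I_yy ≈ 8.00 × 10⁶ mm⁴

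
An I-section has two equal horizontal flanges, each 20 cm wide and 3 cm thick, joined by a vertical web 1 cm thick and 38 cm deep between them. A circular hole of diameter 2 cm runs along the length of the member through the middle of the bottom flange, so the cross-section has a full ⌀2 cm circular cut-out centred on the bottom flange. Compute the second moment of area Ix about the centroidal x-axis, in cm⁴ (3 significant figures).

Ix ≈ 5.37 × 10⁴ cm⁴

Treat the section as a set of non-overlapping primitives; coordinates are from the bounding-box lower-left.
Bottom flange: 20 × 3, A = 60 cm², y = 1.5 cm, Ī = 45 cm⁴.
Web: 1 × 38, A = 38 cm², y = 22 cm, Ī = 4572.7 cm⁴.
Top flange: 20 × 3, A = 60 cm², y = 42.5 cm, Ī = 45 cm⁴.
Hole (subtracted): ⌀2, A = 3.1416 cm², y = 1.5 cm, Ī = 0.7854 cm⁴.
Centroid: ȳ = ΣA·y / ΣA = 22.416 cm.
Transfer each piece to the centroidal x-axis using Ī + A·d² with d = y − 22.416:
  bottom flange: d = -20.916 cm → contributes +26 293 cm⁴
  web: d = -0.41588 cm → contributes +4579.2 cm⁴
  top flange: d = 20.084 cm → contributes +24 247 cm⁴
  hole: d = -20.916 cm → contributes −1375.2 cm⁴
Total I = 53 745 cm⁴.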